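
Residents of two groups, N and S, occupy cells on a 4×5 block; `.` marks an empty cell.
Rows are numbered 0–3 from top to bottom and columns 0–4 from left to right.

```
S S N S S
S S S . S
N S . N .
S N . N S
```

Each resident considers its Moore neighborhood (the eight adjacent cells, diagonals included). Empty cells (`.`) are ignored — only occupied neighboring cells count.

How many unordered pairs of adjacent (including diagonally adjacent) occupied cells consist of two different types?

14

Scan each occupied cell's neighbors to the right and below (and the two forward diagonals) so each pair is counted once.
From row 0: 4 unlike of 14 pairs (running 4/14).
From row 1: 4 unlike of 9 pairs (running 8/23).
From row 2: 4 unlike of 7 pairs (running 12/30).
From row 3: 2 unlike of 2 pairs (running 14/32).
Total adjacent occupied pairs: 32; unlike-type pairs: 14.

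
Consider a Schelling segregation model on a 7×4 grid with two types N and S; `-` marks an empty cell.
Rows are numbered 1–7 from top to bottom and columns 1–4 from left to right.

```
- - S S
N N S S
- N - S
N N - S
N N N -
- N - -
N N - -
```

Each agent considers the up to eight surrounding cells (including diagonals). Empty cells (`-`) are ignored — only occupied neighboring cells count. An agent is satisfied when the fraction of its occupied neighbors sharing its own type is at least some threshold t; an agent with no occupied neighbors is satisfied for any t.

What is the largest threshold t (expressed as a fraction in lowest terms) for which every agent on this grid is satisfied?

(1,3)S 3/4
(1,4)S 3/3
(2,1)N 2/2
(2,2)N 2/4
(2,3)S 4/6
(2,4)S 4/4
(3,2)N 4/5
(3,4)S 3/3
(4,1)N 4/4
(4,2)N 5/5
(4,4)S 1/2
(5,1)N 4/4
(5,2)N 5/5
(5,3)N 3/4
(6,2)N 5/5
(7,1)N 2/2
(7,2)N 2/2
The smallest same-type fraction is 2/4 at (2,2), which reduces to 1/2. Any threshold above that leaves this agent unsatisfied.

1/2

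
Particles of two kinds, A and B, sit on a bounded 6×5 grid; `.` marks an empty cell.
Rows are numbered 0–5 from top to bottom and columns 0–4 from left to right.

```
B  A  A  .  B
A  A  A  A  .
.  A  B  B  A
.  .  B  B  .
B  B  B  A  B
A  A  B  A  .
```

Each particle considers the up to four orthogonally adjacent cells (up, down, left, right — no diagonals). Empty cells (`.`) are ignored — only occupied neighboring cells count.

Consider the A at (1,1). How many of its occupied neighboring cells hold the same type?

Occupied neighbors of (1,1): (0,1)=A, (2,1)=A, (1,0)=A, (1,2)=A.
Same type (A): 4 of 4.

4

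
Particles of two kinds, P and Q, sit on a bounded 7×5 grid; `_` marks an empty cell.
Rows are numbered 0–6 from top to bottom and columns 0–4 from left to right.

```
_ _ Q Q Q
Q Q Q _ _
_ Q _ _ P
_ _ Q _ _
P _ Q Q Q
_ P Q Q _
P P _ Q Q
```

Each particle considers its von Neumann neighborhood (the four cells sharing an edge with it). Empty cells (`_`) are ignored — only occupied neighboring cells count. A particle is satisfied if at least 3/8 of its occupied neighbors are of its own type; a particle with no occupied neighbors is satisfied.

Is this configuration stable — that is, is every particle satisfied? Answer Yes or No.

(0,2)Q 2/2 satisfied
(0,3)Q 2/2 satisfied
(0,4)Q 1/1 satisfied
(1,0)Q 1/1 satisfied
(1,1)Q 3/3 satisfied
(1,2)Q 2/2 satisfied
(2,1)Q 1/1 satisfied
(2,4)P 0/0 satisfied
(3,2)Q 1/1 satisfied
(4,0)P 0/0 satisfied
(4,2)Q 3/3 satisfied
(4,3)Q 3/3 satisfied
(4,4)Q 1/1 satisfied
(5,1)P 1/2 satisfied
(5,2)Q 2/3 satisfied
(5,3)Q 3/3 satisfied
(6,0)P 1/1 satisfied
(6,1)P 2/2 satisfied
(6,3)Q 2/2 satisfied
(6,4)Q 1/1 satisfied
All meet the threshold, so the configuration is stable.

Yes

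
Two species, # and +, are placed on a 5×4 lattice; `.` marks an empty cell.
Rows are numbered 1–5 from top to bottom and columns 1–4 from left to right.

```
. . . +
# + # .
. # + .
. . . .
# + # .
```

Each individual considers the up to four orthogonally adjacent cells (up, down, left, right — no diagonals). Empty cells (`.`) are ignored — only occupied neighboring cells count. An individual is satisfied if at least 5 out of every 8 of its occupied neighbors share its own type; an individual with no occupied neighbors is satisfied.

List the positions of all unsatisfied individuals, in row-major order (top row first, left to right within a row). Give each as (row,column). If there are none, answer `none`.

(1,4)+ 0/0 satisfied
(2,1)# 0/1 not
(2,2)+ 0/3 not
(2,3)# 0/2 not
(3,2)# 0/2 not
(3,3)+ 0/2 not
(5,1)# 0/1 not
(5,2)+ 0/2 not
(5,3)# 0/1 not

(2,1), (2,2), (2,3), (3,2), (3,3), (5,1), (5,2), (5,3)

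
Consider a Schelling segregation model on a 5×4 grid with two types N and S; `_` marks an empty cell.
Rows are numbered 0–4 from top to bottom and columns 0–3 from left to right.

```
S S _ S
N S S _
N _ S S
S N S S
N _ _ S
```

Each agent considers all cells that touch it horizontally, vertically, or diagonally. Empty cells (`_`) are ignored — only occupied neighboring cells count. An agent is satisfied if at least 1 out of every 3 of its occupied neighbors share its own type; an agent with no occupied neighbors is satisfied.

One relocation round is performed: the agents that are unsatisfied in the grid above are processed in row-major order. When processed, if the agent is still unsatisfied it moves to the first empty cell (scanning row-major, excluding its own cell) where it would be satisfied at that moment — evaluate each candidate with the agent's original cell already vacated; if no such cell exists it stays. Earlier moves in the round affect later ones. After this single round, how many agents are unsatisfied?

0

Initially unsatisfied (in order): (1,0), (3,0).
  (1,0) → (4,1).
  (3,0) → (0,2).
Resulting grid:
S S S S
_ S S _
N _ S S
_ N S S
N N _ S
All satisfied now.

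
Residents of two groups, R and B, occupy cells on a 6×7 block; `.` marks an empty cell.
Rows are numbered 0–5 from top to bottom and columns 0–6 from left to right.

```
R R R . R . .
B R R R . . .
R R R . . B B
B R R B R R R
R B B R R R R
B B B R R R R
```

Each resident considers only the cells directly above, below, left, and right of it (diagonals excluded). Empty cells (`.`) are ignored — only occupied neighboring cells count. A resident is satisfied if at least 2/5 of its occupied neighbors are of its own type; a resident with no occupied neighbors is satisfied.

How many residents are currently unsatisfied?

5

(0,0)R 1/2 ✓
(0,1)R 3/3 ✓
(0,2)R 2/2 ✓
(0,4)R 0/0 ✓
(1,0)B 0/3 ✗
(1,1)R 3/4 ✓
(1,2)R 4/4 ✓
(1,3)R 1/1 ✓
(2,0)R 1/3 ✗
(2,1)R 4/4 ✓
(2,2)R 3/3 ✓
(2,5)B 1/2 ✓
(2,6)B 1/2 ✓
(3,0)B 0/3 ✗
(3,1)R 2/4 ✓
(3,2)R 2/4 ✓
(3,3)B 0/3 ✗
(3,4)R 2/3 ✓
(3,5)R 3/4 ✓
(3,6)R 2/3 ✓
(4,0)R 0/3 ✗
(4,1)B 2/4 ✓
(4,2)B 2/4 ✓
(4,3)R 2/4 ✓
(4,4)R 4/4 ✓
(4,5)R 4/4 ✓
(4,6)R 3/3 ✓
(5,0)B 1/2 ✓
(5,1)B 3/3 ✓
(5,2)B 2/3 ✓
(5,3)R 2/3 ✓
(5,4)R 3/3 ✓
(5,5)R 3/3 ✓
(5,6)R 2/2 ✓
Unsatisfied: (1,0), (2,0), (3,0), (3,3), (4,0) — 5 in total.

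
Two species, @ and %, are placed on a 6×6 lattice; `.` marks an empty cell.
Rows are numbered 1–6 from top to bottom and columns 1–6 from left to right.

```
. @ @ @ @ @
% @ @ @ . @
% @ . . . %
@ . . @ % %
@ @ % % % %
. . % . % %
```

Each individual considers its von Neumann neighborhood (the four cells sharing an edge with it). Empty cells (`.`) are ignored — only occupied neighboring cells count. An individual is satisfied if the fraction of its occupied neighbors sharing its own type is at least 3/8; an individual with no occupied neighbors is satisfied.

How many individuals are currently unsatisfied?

(1,2)@ 2/2 satisfied
(1,3)@ 3/3 satisfied
(1,4)@ 3/3 satisfied
(1,5)@ 2/2 satisfied
(1,6)@ 2/2 satisfied
(2,1)% 1/2 satisfied
(2,2)@ 3/4 satisfied
(2,3)@ 3/3 satisfied
(2,4)@ 2/2 satisfied
(2,6)@ 1/2 satisfied
(3,1)% 1/3 not
(3,2)@ 1/2 satisfied
(3,6)% 1/2 satisfied
(4,1)@ 1/2 satisfied
(4,4)@ 0/2 not
(4,5)% 2/3 satisfied
(4,6)% 3/3 satisfied
(5,1)@ 2/2 satisfied
(5,2)@ 1/2 satisfied
(5,3)% 2/3 satisfied
(5,4)% 2/3 satisfied
(5,5)% 4/4 satisfied
(5,6)% 3/3 satisfied
(6,3)% 1/1 satisfied
(6,5)% 2/2 satisfied
(6,6)% 2/2 satisfied
Unsatisfied: (3,1), (4,4) — 2 in total.

2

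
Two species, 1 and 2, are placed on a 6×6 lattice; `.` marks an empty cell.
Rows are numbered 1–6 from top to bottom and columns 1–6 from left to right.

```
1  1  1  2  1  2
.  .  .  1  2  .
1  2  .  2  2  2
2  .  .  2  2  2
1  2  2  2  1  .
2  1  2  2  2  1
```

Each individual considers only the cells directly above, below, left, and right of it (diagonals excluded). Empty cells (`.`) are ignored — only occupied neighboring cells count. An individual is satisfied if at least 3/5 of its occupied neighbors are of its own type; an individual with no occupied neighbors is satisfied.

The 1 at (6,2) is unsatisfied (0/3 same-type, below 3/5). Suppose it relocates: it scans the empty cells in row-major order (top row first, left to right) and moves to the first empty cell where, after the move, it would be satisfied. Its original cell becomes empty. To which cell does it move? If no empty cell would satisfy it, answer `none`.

Vacating (6,2). Empty cells in order:
  (2,1): 2/2 same-type → satisfied — stop here.

(2,1)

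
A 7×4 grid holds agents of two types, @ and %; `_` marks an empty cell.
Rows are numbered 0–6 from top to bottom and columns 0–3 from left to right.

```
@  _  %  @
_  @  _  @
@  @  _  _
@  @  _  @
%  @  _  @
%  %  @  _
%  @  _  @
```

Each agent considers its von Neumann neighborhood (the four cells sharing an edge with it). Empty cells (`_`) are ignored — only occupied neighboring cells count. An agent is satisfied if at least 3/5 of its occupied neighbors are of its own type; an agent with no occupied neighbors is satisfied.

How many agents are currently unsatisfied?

8

(0,0)@ 0/0 satisfied
(0,2)% 0/1 not
(0,3)@ 1/2 not
(1,1)@ 1/1 satisfied
(1,3)@ 1/1 satisfied
(2,0)@ 2/2 satisfied
(2,1)@ 3/3 satisfied
(3,0)@ 2/3 satisfied
(3,1)@ 3/3 satisfied
(3,3)@ 1/1 satisfied
(4,0)% 1/3 not
(4,1)@ 1/3 not
(4,3)@ 1/1 satisfied
(5,0)% 3/3 satisfied
(5,1)% 1/4 not
(5,2)@ 0/1 not
(6,0)% 1/2 not
(6,1)@ 0/2 not
(6,3)@ 0/0 satisfied
Unsatisfied: (0,2), (0,3), (4,0), (4,1), (5,1), (5,2), (6,0), (6,1) — 8 in total.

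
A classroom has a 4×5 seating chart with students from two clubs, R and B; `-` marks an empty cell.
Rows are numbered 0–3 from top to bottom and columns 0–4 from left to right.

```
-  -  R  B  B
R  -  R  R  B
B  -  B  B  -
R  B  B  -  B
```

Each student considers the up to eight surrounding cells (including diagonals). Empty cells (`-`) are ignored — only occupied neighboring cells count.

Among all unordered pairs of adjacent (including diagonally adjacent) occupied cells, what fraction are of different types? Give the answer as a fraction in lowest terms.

Scan each occupied cell's neighbors to the right and below (and the two forward diagonals) so each pair is counted once.
Row 0: R(0,2)–B(0,3)≠ R(0,2)–R(1,2)= R(0,2)–R(1,3)= B(0,3)–B(0,4)= B(0,3)–R(1,3)≠ B(0,3)–B(1,4)= B(0,3)–R(1,2)≠ B(0,4)–B(1,4)= B(0,4)–R(1,3)≠  → 4/9 unlike.
Row 1: R(1,0)–B(2,0)≠ R(1,2)–R(1,3)= R(1,2)–B(2,2)≠ R(1,2)–B(2,3)≠ R(1,3)–B(1,4)≠ R(1,3)–B(2,3)≠ R(1,3)–B(2,2)≠ B(1,4)–B(2,3)=  → 6/8 unlike.
Row 2: B(2,0)–R(3,0)≠ B(2,0)–B(3,1)= B(2,2)–B(2,3)= B(2,2)–B(3,2)= B(2,2)–B(3,1)= B(2,3)–B(3,4)= B(2,3)–B(3,2)=  → 1/7 unlike.
Row 3: R(3,0)–B(3,1)≠ B(3,1)–B(3,2)=  → 1/2 unlike.
Total adjacent occupied pairs: 26; unlike-type pairs: 12.
12/26 reduces to 6/13.

6/13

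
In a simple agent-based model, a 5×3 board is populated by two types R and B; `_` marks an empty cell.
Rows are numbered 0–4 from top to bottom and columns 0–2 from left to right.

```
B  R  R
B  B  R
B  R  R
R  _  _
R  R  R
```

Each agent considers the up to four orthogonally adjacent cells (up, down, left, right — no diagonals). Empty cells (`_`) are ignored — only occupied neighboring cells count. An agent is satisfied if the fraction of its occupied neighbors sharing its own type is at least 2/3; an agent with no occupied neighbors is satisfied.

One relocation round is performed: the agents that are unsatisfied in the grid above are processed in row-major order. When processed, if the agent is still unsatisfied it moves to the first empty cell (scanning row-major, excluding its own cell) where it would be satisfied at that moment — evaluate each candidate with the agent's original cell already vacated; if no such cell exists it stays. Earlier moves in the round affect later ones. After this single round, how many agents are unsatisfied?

Initially unsatisfied (in order): (0,0), (0,1), (1,1), (2,0), (2,1), (3,0).
  (0,0): no empty cell satisfies it; stays.
  (0,1) → (3,1).
  (1,1): no empty cell satisfies it; stays.
  (2,0) → (0,1).
  (2,1): now satisfied by earlier moves; stays.
  (3,0): now satisfied by earlier moves; stays.
Resulting grid:
B B R
B B R
_ R R
R R _
R R R
Unsatisfied now: (0,2), (1,1).

2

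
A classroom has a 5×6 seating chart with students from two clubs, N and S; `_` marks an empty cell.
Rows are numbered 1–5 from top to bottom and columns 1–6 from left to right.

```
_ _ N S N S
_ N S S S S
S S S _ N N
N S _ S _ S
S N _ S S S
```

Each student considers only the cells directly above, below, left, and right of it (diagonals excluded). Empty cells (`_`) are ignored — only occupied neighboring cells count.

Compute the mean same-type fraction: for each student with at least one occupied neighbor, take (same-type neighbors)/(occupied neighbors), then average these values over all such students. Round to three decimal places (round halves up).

Row 1: (1,3)N 0/2 · (1,4)S 1/3 · (1,5)N 0/3 · (1,6)S 1/2
Row 2: (2,2)N 0/2 · (2,3)S 2/4 · (2,4)S 3/3 · (2,5)S 2/4 · (2,6)S 2/3
Row 3: (3,1)S 1/2 · (3,2)S 3/4 · (3,3)S 2/2 · (3,5)N 1/2 · (3,6)N 1/3
Row 4: (4,1)N 0/3 · (4,2)S 1/3 · (4,4)S 1/1 · (4,6)S 1/2
Row 5: (5,1)S 0/2 · (5,2)N 0/2 · (5,4)S 2/2 · (5,5)S 2/2 · (5,6)S 2/2
Sum over 23 students: 0/2 + 1/3 + 0/3 + 1/2 + 0/2 + 2/4 + 3/3 + 2/4 + 2/3 + 1/2 + 3/4 + 2/2 + 1/2 + 1/3 + 0/3 + 1/3 + 1/1 + 1/2 + 0/2 + 0/2 + 2/2 + 2/2 + 2/2 = 137/12; mean = 137/12 ÷ 23 = 137/276 = 0.496376… → 0.496.

0.496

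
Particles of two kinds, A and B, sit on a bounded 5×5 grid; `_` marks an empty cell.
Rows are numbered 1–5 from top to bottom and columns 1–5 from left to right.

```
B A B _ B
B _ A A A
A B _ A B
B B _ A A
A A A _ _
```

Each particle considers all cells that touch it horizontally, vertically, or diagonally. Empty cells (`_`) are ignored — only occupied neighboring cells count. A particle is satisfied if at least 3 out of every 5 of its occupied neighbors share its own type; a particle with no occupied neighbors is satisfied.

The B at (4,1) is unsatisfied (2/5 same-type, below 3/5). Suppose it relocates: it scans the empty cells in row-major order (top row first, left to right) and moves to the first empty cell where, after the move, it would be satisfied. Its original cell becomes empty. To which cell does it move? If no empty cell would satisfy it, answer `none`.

none

Vacating (4,1). Empty cells in order:
  (1,4): 2/5 same-type → still unsatisfied.
  (2,2): 4/7 same-type → still unsatisfied.
  (3,3): 2/6 same-type → still unsatisfied.
  (4,3): 2/6 same-type → still unsatisfied.
  (5,4): 0/3 same-type → still unsatisfied.
  (5,5): 0/2 same-type → still unsatisfied.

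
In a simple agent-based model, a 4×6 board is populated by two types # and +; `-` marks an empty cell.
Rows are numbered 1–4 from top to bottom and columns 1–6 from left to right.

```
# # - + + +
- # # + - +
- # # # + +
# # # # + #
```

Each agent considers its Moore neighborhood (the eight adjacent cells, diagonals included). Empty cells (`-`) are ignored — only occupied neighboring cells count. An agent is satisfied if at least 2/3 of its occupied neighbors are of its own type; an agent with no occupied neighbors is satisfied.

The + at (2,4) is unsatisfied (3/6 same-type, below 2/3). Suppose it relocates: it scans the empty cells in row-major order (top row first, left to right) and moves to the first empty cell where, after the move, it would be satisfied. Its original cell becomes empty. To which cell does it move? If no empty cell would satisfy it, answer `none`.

(2,5)

Vacating (2,4). Empty cells in order:
  (1,3): 1/4 same-type → still unsatisfied.
  (2,1): 0/4 same-type → still unsatisfied.
  (2,5): 6/7 same-type → satisfied — stop here.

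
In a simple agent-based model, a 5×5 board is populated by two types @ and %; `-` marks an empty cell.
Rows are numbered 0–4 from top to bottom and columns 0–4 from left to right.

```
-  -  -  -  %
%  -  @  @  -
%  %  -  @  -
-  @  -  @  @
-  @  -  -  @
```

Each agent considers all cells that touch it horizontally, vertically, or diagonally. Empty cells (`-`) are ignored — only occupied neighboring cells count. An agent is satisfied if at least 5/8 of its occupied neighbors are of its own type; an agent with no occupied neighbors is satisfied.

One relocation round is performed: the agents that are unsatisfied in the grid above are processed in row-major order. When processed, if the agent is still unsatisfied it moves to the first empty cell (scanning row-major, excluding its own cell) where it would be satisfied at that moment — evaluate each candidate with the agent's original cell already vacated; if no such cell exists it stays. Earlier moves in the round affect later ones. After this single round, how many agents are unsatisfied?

1

Initially unsatisfied (in order): (0,4), (2,1), (3,1).
  (0,4) → (0,0).
  (2,1) → (0,1).
  (3,1) → (0,2).
Resulting grid:
% % @ - -
% - @ @ -
% - - @ -
- - - @ @
- @ - - @
Unsatisfied now: (0,1).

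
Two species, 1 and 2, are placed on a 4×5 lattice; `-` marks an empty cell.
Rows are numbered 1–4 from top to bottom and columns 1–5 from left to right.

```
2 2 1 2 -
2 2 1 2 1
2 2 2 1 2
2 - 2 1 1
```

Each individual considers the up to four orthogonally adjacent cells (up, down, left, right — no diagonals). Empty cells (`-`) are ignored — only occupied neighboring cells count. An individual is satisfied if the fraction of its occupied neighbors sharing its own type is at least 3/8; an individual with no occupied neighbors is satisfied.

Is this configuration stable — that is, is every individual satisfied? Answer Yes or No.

(1,1)2 2/2 ok
(1,2)2 2/3 ok
(1,3)1 1/3 unhappy
(1,4)2 1/2 ok
(2,1)2 3/3 ok
(2,2)2 3/4 ok
(2,3)1 1/4 unhappy
(2,4)2 1/4 unhappy
(2,5)1 0/2 unhappy
(3,1)2 3/3 ok
(3,2)2 3/3 ok
(3,3)2 2/4 ok
(3,4)1 1/4 unhappy
(3,5)2 0/3 unhappy
(4,1)2 1/1 ok
(4,3)2 1/2 ok
(4,4)1 2/3 ok
(4,5)1 1/2 ok
For instance (1,3) has only 1/3 same-type neighbors, below 3/8.

No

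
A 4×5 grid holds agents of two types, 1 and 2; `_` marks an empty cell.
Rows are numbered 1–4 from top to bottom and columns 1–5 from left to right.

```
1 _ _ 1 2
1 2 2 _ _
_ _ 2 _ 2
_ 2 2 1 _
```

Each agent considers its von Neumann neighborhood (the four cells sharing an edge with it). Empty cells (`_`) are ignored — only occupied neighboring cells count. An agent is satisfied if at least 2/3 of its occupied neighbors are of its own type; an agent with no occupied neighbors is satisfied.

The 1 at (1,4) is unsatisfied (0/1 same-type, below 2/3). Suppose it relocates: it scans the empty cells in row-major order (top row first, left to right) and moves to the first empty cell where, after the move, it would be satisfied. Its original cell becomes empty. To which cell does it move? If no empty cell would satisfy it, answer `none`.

Vacating (1,4). Empty cells in order:
  (1,2): 1/2 same-type → still unsatisfied.
  (1,3): 0/1 same-type → still unsatisfied.
  (2,4): 0/1 same-type → still unsatisfied.
  (2,5): 0/2 same-type → still unsatisfied.
  (3,1): 1/1 same-type → satisfied — stop here.

(3,1)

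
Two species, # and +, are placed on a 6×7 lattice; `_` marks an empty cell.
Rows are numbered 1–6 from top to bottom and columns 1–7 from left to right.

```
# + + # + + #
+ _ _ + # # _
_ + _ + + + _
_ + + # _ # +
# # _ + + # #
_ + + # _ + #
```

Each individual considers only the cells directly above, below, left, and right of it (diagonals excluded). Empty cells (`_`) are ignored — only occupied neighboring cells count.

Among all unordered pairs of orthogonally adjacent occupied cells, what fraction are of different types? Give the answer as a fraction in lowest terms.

Scan each occupied cell's neighbors to the right and below so each pair is counted once.
From row 1: 8 unlike of 10 pairs (running 8/10).
From row 2: 3 unlike of 5 pairs (running 11/15).
From row 3: 2 unlike of 5 pairs (running 13/20).
From row 4: 5 unlike of 7 pairs (running 18/27).
From row 5: 4 unlike of 8 pairs (running 22/35).
From row 6: 2 unlike of 3 pairs (running 24/38).
Total adjacent occupied pairs: 38; unlike-type pairs: 24.
24/38 reduces to 12/19.

12/19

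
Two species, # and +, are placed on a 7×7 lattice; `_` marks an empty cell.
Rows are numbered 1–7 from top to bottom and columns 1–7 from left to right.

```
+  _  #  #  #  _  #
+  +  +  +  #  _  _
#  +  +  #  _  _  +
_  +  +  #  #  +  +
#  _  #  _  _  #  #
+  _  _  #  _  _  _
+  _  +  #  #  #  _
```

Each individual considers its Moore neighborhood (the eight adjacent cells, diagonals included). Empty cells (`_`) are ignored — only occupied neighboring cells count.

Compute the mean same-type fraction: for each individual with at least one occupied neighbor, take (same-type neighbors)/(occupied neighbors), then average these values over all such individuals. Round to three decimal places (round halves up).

(1,1)+ 2/2
(1,3)# 1/4
(1,4)# 3/5
(1,5)# 2/3
(1,7)# — no occupied neighbors
(2,1)+ 3/4
(2,2)+ 5/7
(2,3)+ 4/7
(2,4)+ 2/7
(2,5)# 3/4
(3,1)# 0/4
(3,2)+ 6/7
(3,3)+ 6/8
(3,4)# 3/7
(3,7)+ 2/2
(4,2)+ 3/6
(4,3)+ 3/6
(4,4)# 3/5
(4,5)# 3/4
(4,6)+ 2/5
(4,7)+ 2/4
(5,1)# 0/2
(5,3)# 2/4
(5,6)# 2/4
(5,7)# 1/3
(6,1)+ 1/2
(6,4)# 3/4
(7,1)+ 1/1
(7,3)+ 0/2
(7,4)# 2/3
(7,5)# 3/3
(7,6)# 1/1
Sum over 31 individuals: 2/2 + 1/4 + 3/5 + 2/3 + 3/4 + 5/7 + 4/7 + 2/7 + 3/4 + 0/4 + 6/7 + 6/8 + 3/7 + 2/2 + 3/6 + 3/6 + 3/5 + 3/4 + 2/5 + 2/4 + 0/2 + 2/4 + 2/4 + 1/3 + 1/2 + 3/4 + 1/1 + 0/2 + 2/3 + 3/3 + 1/1 = 1903/105; mean = 1903/105 ÷ 31 = 1903/3255 = 0.584639… → 0.585.

0.585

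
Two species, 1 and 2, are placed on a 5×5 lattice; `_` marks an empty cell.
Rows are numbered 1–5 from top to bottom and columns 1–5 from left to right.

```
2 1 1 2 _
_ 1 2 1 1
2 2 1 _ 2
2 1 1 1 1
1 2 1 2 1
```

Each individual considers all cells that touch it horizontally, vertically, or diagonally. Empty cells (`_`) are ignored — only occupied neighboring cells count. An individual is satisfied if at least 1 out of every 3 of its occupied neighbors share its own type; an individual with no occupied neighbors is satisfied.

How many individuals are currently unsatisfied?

6

(1,1)2 0/2 not
(1,2)1 2/4 satisfied
(1,3)1 3/5 satisfied
(1,4)2 1/4 not
(2,2)1 3/7 satisfied
(2,3)2 2/7 not
(2,4)1 3/6 satisfied
(2,5)1 1/3 satisfied
(3,1)2 2/4 satisfied
(3,2)2 3/7 satisfied
(3,3)1 5/7 satisfied
(3,5)2 0/4 not
(4,1)2 3/5 satisfied
(4,2)1 4/8 satisfied
(4,3)1 4/7 satisfied
(4,4)1 5/7 satisfied
(4,5)1 2/4 satisfied
(5,1)1 1/3 satisfied
(5,2)2 1/5 not
(5,3)1 3/5 satisfied
(5,4)2 0/5 not
(5,5)1 2/3 satisfied
Unsatisfied: (1,1), (1,4), (2,3), (3,5), (5,2), (5,4) — 6 in total.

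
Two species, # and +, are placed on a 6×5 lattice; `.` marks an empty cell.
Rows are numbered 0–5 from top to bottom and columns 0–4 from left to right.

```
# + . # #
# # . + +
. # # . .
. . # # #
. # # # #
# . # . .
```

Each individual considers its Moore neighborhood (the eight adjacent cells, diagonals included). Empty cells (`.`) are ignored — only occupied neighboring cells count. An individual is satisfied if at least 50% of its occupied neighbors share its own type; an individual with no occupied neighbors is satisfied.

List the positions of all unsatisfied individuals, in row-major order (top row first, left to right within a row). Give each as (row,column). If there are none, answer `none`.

Row 0: (0,0)# 2/3 ✓ · (0,1)+ 0/3 ✗ · (0,3)# 1/3 ✗ · (0,4)# 1/3 ✗
Row 1: (1,0)# 3/4 ✓ · (1,1)# 4/5 ✓ · (1,3)+ 1/4 ✗ · (1,4)+ 1/3 ✗
Row 2: (2,1)# 4/4 ✓ · (2,2)# 4/5 ✓
Row 3: (3,2)# 6/6 ✓ · (3,3)# 6/6 ✓ · (3,4)# 3/3 ✓
Row 4: (4,1)# 4/4 ✓ · (4,2)# 5/5 ✓ · (4,3)# 6/6 ✓ · (4,4)# 3/3 ✓
Row 5: (5,0)# 1/1 ✓ · (5,2)# 3/3 ✓

(0,1), (0,3), (0,4), (1,3), (1,4)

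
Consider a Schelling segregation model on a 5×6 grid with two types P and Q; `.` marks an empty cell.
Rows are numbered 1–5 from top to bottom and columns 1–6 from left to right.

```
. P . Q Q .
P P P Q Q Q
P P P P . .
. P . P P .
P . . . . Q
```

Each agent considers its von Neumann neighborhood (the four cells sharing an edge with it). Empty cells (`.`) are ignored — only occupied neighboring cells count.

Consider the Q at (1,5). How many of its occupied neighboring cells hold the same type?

2

Occupied neighbors of (1,5): (2,5)=Q, (1,4)=Q.
Same type (Q): 2 of 2.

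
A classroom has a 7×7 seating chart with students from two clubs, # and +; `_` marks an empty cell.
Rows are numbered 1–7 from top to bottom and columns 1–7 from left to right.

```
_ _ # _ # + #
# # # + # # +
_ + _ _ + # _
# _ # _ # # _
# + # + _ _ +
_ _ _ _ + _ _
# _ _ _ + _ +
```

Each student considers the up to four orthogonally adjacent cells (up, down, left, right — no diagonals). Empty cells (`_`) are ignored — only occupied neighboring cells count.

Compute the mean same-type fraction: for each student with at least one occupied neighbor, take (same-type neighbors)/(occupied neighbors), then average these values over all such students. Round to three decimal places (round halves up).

0.493

Row 1: (1,3)# 1/1 · (1,5)# 1/2 · (1,6)+ 0/3 · (1,7)# 0/2
Row 2: (2,1)# 1/1 · (2,2)# 2/3 · (2,3)# 2/3 · (2,4)+ 0/2 · (2,5)# 2/4 · (2,6)# 2/4 · (2,7)+ 0/2
Row 3: (3,2)+ 0/1 · (3,5)+ 0/3 · (3,6)# 2/3
Row 4: (4,1)# 1/1 · (4,3)# 1/1 · (4,5)# 1/2 · (4,6)# 2/2
Row 5: (5,1)# 1/2 · (5,2)+ 0/2 · (5,3)# 1/3 · (5,4)+ 0/1 · (5,7)+ — no occupied neighbors
Row 6: (6,5)+ 1/1
Row 7: (7,1)# — no occupied neighbors · (7,5)+ 1/1 · (7,7)+ — no occupied neighbors
Sum over 24 students: 1/1 + 1/2 + 0/3 + 0/2 + 1/1 + 2/3 + 2/3 + 0/2 + 2/4 + 2/4 + 0/2 + 0/1 + 0/3 + 2/3 + 1/1 + 1/1 + 1/2 + 2/2 + 1/2 + 0/2 + 1/3 + 0/1 + 1/1 + 1/1 = 71/6; mean = 71/6 ÷ 24 = 71/144 = 0.493055… → 0.493.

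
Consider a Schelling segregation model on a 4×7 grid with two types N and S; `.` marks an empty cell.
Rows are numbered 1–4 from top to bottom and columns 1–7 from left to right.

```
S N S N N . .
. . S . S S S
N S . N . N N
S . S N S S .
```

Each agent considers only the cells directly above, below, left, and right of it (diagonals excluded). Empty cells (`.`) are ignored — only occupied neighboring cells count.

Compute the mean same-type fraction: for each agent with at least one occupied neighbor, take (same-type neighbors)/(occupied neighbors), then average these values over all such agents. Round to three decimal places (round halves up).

(1,1)S 0/1
(1,2)N 0/2
(1,3)S 1/3
(1,4)N 1/2
(1,5)N 1/2
(2,3)S 1/1
(2,5)S 1/2
(2,6)S 2/3
(2,7)S 1/2
(3,1)N 0/2
(3,2)S 0/1
(3,4)N 1/1
(3,6)N 1/3
(3,7)N 1/2
(4,1)S 0/1
(4,3)S 0/1
(4,4)N 1/3
(4,5)S 1/2
(4,6)S 1/2
Sum over 19 agents: 0/1 + 0/2 + 1/3 + 1/2 + 1/2 + 1/1 + 1/2 + 2/3 + 1/2 + 0/2 + 0/1 + 1/1 + 1/3 + 1/2 + 0/1 + 0/1 + 1/3 + 1/2 + 1/2 = 43/6; mean = 43/6 ÷ 19 = 43/114 = 0.377192… → 0.377.

0.377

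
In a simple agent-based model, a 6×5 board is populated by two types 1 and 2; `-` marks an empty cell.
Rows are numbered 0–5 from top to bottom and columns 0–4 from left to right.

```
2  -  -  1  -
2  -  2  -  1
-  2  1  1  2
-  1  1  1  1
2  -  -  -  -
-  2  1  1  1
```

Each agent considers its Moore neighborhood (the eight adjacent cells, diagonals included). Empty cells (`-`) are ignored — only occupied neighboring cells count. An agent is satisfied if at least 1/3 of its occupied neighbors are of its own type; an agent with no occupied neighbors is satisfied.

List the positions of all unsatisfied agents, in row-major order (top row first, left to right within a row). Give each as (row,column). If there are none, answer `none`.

(1,2), (2,4)

(0,0)2 1/1 ✓
(0,3)1 1/2 ✓
(1,0)2 2/2 ✓
(1,2)2 1/4 ✗
(1,4)1 2/3 ✓
(2,1)2 2/5 ✓
(2,2)1 4/6 ✓
(2,3)1 5/7 ✓
(2,4)2 0/4 ✗
(3,1)1 2/4 ✓
(3,2)1 4/5 ✓
(3,3)1 4/5 ✓
(3,4)1 2/3 ✓
(4,0)2 1/2 ✓
(5,1)2 1/2 ✓
(5,2)1 1/2 ✓
(5,3)1 2/2 ✓
(5,4)1 1/1 ✓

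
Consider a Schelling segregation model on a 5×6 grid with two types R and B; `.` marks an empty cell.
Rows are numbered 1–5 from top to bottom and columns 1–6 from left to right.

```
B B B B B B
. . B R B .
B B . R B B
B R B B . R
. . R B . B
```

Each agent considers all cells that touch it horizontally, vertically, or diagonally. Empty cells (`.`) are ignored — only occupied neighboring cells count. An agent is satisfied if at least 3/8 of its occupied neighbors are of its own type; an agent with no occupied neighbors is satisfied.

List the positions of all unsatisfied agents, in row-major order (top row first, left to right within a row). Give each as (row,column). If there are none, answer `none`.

(1,1)B 1/1 ✓
(1,2)B 3/3 ✓
(1,3)B 3/4 ✓
(1,4)B 4/5 ✓
(1,5)B 3/4 ✓
(1,6)B 2/2 ✓
(2,3)B 4/6 ✓
(2,4)R 1/7 ✗
(2,5)B 5/7 ✓
(3,1)B 2/3 ✓
(3,2)B 4/5 ✓
(3,4)R 1/6 ✗
(3,5)B 3/6 ✓
(3,6)B 2/3 ✓
(4,1)B 2/3 ✓
(4,2)R 1/5 ✗
(4,3)B 3/6 ✓
(4,4)B 3/5 ✓
(4,6)R 0/3 ✗
(5,3)R 1/4 ✗
(5,4)B 2/3 ✓
(5,6)B 0/1 ✗

(2,4), (3,4), (4,2), (4,6), (5,3), (5,6)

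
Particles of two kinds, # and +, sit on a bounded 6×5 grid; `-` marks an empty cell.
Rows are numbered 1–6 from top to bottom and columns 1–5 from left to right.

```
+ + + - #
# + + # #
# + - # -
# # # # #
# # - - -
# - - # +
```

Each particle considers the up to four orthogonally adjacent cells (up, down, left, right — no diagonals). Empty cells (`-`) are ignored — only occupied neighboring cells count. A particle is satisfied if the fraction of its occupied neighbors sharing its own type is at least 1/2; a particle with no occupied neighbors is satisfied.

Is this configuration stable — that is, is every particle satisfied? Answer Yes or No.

(1,1)+ 1/2 ok
(1,2)+ 3/3 ok
(1,3)+ 2/2 ok
(1,5)# 1/1 ok
(2,1)# 1/3 unhappy
(2,2)+ 3/4 ok
(2,3)+ 2/3 ok
(2,4)# 2/3 ok
(2,5)# 2/2 ok
(3,1)# 2/3 ok
(3,2)+ 1/3 unhappy
(3,4)# 2/2 ok
(4,1)# 3/3 ok
(4,2)# 3/4 ok
(4,3)# 2/2 ok
(4,4)# 3/3 ok
(4,5)# 1/1 ok
(5,1)# 3/3 ok
(5,2)# 2/2 ok
(6,1)# 1/1 ok
(6,4)# 0/1 unhappy
(6,5)+ 0/1 unhappy
For instance (2,1) has only 1/3 same-type neighbors, below 1/2.

No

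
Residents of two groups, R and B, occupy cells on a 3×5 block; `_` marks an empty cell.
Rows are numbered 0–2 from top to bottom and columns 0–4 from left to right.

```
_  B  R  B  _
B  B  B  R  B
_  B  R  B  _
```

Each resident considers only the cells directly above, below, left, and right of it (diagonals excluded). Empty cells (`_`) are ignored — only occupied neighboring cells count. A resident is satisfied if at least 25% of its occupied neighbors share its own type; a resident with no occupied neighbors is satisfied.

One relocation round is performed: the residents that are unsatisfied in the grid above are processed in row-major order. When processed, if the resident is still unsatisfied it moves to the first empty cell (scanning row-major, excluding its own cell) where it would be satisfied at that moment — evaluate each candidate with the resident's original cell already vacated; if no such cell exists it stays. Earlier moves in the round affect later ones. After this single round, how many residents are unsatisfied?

1

Initially unsatisfied (in order): (0,2), (0,3), (1,3), (1,4), (2,2), (2,3).
  (0,2): no empty cell satisfies it; stays.
  (0,3) → (0,0).
  (1,3) → (0,3).
  (1,4): now satisfied by earlier moves; stays.
  (2,2) → (0,4).
  (2,3): now satisfied by earlier moves; stays.
Resulting grid:
B B R R R
B B B _ B
_ B _ B _
Unsatisfied now: (1,4).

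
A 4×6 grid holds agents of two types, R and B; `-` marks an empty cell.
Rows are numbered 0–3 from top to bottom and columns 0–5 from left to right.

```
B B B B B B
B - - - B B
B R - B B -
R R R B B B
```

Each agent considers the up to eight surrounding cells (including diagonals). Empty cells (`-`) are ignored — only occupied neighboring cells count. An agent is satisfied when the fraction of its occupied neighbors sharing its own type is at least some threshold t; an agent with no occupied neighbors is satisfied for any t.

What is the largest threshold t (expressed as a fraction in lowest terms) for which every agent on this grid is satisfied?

1/4

Row 0: (0,0)B 2/2 · (0,1)B 3/3 · (0,2)B 2/2 · (0,3)B 3/3 · (0,4)B 4/4 · (0,5)B 3/3
Row 1: (1,0)B 3/4 · (1,4)B 6/6 · (1,5)B 4/4
Row 2: (2,0)B 1/4 · (2,1)R 3/5 · (2,3)B 4/5 · (2,4)B 6/6
Row 3: (3,0)R 2/3 · (3,1)R 3/4 · (3,2)R 2/4 · (3,3)B 3/4 · (3,4)B 4/4 · (3,5)B 2/2
The smallest same-type fraction is 1/4 at (2,0), which reduces to 1/4. Any threshold above that leaves this agent unsatisfied.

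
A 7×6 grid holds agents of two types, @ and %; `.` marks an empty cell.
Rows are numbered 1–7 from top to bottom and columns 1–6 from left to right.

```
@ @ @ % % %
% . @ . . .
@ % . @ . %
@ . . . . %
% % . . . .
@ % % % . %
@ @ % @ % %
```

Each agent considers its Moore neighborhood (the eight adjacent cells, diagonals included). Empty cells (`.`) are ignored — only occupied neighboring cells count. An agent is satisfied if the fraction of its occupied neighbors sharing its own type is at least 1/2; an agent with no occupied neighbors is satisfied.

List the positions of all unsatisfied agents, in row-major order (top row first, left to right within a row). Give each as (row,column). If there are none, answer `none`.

(1,4), (2,1), (3,1), (3,2), (4,1), (6,1), (7,2), (7,4)

(1,1)@ 1/2 ✓
(1,2)@ 3/4 ✓
(1,3)@ 2/3 ✓
(1,4)% 1/3 ✗
(1,5)% 2/2 ✓
(1,6)% 1/1 ✓
(2,1)% 1/4 ✗
(2,3)@ 3/5 ✓
(3,1)@ 1/3 ✗
(3,2)% 1/4 ✗
(3,4)@ 1/1 ✓
(3,6)% 1/1 ✓
(4,1)@ 1/4 ✗
(4,6)% 1/1 ✓
(5,1)% 2/4 ✓
(5,2)% 3/5 ✓
(6,1)@ 2/5 ✗
(6,2)% 4/7 ✓
(6,3)% 4/6 ✓
(6,4)% 3/4 ✓
(6,6)% 2/2 ✓
(7,1)@ 2/3 ✓
(7,2)@ 2/5 ✗
(7,3)% 3/5 ✓
(7,4)@ 0/4 ✗
(7,5)% 3/4 ✓
(7,6)% 2/2 ✓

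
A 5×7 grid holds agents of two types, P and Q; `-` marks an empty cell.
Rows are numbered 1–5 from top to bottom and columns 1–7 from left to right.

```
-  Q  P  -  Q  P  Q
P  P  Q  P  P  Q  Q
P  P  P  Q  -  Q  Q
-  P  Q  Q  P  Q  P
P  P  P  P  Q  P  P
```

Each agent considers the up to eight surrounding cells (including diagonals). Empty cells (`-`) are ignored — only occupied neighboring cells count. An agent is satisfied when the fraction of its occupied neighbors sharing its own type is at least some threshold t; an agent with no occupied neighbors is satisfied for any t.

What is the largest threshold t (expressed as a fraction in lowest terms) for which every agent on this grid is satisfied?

(1,2)Q 1/4
(1,3)P 2/4
(1,5)Q 1/4
(1,6)P 1/5
(1,7)Q 2/3
(2,1)P 3/4
(2,2)P 5/7
(2,3)Q 2/7
(2,4)P 3/6
(2,5)P 2/6
(2,6)Q 5/7
(2,7)Q 4/5
(3,1)P 4/4
(3,2)P 5/7
(3,3)P 4/8
(3,4)Q 3/7
(3,6)Q 4/7
(3,7)Q 4/5
(4,2)P 6/7
(4,3)Q 2/8
(4,4)Q 3/7
(4,5)P 2/7
(4,6)Q 3/7
(4,7)P 2/5
(5,1)P 2/2
(5,2)P 3/4
(5,3)P 3/5
(5,4)P 2/5
(5,5)Q 2/5
(5,6)P 3/5
(5,7)P 2/3
The smallest same-type fraction is 1/5 at (1,6), which reduces to 1/5. Any threshold above that leaves this agent unsatisfied.

1/5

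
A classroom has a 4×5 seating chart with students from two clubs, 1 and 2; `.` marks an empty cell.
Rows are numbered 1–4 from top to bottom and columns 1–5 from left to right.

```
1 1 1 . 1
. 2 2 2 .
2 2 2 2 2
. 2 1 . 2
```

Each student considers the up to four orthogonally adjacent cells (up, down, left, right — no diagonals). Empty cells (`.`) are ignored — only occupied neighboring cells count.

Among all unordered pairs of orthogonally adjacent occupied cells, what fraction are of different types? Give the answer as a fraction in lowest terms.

Scan each occupied cell's neighbors to the right and below so each pair is counted once.
Row 1: 1(1,1)–1(1,2)= 1(1,2)–1(1,3)= 1(1,2)–2(2,2)≠ 1(1,3)–2(2,3)≠  → 2/4 unlike.
Row 2: 2(2,2)–2(2,3)= 2(2,2)–2(3,2)= 2(2,3)–2(2,4)= 2(2,3)–2(3,3)= 2(2,4)–2(3,4)=  → 0/5 unlike.
Row 3: 2(3,1)–2(3,2)= 2(3,2)–2(3,3)= 2(3,2)–2(4,2)= 2(3,3)–2(3,4)= 2(3,3)–1(4,3)≠ 2(3,4)–2(3,5)= 2(3,5)–2(4,5)=  → 1/7 unlike.
Row 4: 2(4,2)–1(4,3)≠  → 1/1 unlike.
Total adjacent occupied pairs: 17; unlike-type pairs: 4.
4/17 is already in lowest terms.

4/17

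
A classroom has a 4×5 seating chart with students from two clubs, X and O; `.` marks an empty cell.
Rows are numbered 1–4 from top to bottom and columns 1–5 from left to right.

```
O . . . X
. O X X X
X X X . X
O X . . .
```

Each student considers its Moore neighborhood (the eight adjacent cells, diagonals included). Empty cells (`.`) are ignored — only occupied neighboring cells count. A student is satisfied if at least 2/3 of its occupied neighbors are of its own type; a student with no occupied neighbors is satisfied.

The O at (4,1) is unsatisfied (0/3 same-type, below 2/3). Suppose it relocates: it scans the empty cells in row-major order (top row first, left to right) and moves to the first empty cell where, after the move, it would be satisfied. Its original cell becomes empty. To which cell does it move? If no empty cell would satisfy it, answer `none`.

(1,2)

Vacating (4,1). Empty cells in order:
  (1,2): 2/3 same-type → satisfied — stop here.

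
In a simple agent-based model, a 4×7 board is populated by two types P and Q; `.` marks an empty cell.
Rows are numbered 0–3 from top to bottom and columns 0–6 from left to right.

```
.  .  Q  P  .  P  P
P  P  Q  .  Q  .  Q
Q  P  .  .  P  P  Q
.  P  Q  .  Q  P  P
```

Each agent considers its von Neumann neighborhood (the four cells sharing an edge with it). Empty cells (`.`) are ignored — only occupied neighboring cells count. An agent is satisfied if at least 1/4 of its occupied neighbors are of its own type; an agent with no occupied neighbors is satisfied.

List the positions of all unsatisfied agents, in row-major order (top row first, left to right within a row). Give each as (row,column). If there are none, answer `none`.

(0,3), (1,4), (2,0), (3,2), (3,4)

Row 0: (0,2)Q 1/2 ✓ · (0,3)P 0/1 ✗ · (0,5)P 1/1 ✓ · (0,6)P 1/2 ✓
Row 1: (1,0)P 1/2 ✓ · (1,1)P 2/3 ✓ · (1,2)Q 1/2 ✓ · (1,4)Q 0/1 ✗ · (1,6)Q 1/2 ✓
Row 2: (2,0)Q 0/2 ✗ · (2,1)P 2/3 ✓ · (2,4)P 1/3 ✓ · (2,5)P 2/3 ✓ · (2,6)Q 1/3 ✓
Row 3: (3,1)P 1/2 ✓ · (3,2)Q 0/1 ✗ · (3,4)Q 0/2 ✗ · (3,5)P 2/3 ✓ · (3,6)P 1/2 ✓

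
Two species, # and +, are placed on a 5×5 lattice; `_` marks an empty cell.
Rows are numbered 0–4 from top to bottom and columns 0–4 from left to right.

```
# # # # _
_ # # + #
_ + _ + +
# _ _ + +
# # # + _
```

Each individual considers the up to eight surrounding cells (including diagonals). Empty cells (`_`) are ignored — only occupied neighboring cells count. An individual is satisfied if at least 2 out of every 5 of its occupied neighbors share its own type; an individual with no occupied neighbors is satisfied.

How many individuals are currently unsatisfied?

4

Row 0: (0,0)# 2/2 ✓ · (0,1)# 4/4 ✓ · (0,2)# 4/5 ✓ · (0,3)# 3/4 ✓
Row 1: (1,1)# 4/5 ✓ · (1,2)# 4/7 ✓ · (1,3)+ 2/6 ✗ · (1,4)# 1/4 ✗
Row 2: (2,1)+ 0/3 ✗ · (2,3)+ 4/6 ✓ · (2,4)+ 4/5 ✓
Row 3: (3,0)# 2/3 ✓ · (3,3)+ 4/5 ✓ · (3,4)+ 4/4 ✓
Row 4: (4,0)# 2/2 ✓ · (4,1)# 3/3 ✓ · (4,2)# 1/3 ✗ · (4,3)+ 2/3 ✓
Unsatisfied: (1,3), (1,4), (2,1), (4,2) — 4 in total.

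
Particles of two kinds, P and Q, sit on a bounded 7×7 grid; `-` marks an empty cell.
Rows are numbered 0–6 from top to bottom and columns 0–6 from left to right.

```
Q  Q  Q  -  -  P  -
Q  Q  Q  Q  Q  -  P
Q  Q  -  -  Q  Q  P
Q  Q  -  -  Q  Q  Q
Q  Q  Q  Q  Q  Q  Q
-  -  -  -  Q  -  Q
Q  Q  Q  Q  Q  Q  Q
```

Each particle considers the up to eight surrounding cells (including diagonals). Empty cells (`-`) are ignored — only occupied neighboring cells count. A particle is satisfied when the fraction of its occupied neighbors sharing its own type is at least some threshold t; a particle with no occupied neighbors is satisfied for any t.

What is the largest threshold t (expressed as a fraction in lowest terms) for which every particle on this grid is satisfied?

Row 0: (0,0)Q 3/3 · (0,1)Q 5/5 · (0,2)Q 4/4 · (0,5)P 1/2
Row 1: (1,0)Q 5/5 · (1,1)Q 7/7 · (1,2)Q 5/5 · (1,3)Q 4/4 · (1,4)Q 3/4 · (1,6)P 2/3
Row 2: (2,0)Q 5/5 · (2,1)Q 6/6 · (2,4)Q 5/5 · (2,5)Q 5/7 · (2,6)P 1/4
Row 3: (3,0)Q 5/5 · (3,1)Q 6/6 · (3,4)Q 6/6 · (3,5)Q 7/8 · (3,6)Q 4/5
Row 4: (4,0)Q 3/3 · (4,1)Q 4/4 · (4,2)Q 3/3 · (4,3)Q 4/4 · (4,4)Q 5/5 · (4,5)Q 7/7 · (4,6)Q 4/4
Row 5: (5,4)Q 6/6 · (5,6)Q 4/4
Row 6: (6,0)Q 1/1 · (6,1)Q 2/2 · (6,2)Q 2/2 · (6,3)Q 3/3 · (6,4)Q 3/3 · (6,5)Q 4/4 · (6,6)Q 2/2
The smallest same-type fraction is 1/4 at (2,6), which reduces to 1/4. Any threshold above that leaves this particle unsatisfied.

1/4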